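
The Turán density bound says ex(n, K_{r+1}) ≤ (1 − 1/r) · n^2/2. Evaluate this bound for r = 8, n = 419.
Turán density bound = (7/8) · 419^2/2 = 1228927/16 ≈ 76807.9375

Turán's theorem: ex(n, K_{r+1}) is achieved by the complete r-partite Turán graph T(n, r) with parts as balanced as possible, and is at most (1 − 1/r) · n^2/2. For r = 8, n = 419: the density bound is (7/8) · 175561/2 = 1228927/16 ≈ 76807.9375. The integer-valued extremum is e(T(419, 8)) = 76807, which is strictly less than the density bound 1228927/16 since 8 ∤ 419 (the parts of T(419, 8) cannot all be equal).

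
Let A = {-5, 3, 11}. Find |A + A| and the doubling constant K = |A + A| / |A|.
K = |A + A| / |A| = 5/3

Enumerate A + A = {a + b : a, b ∈ A}. With |A| = 3, there are |A|^2 = 9 ordered sum pairs; collecting distinct values, A + A = {-10, -2, 6, 14, 22}, so |A + A| = 5. Thus K = 5/3. Here |A + A| = 2|A| − 1 = 5, the minimum possible — so K = 5/3 is minimal, which holds iff A is an arithmetic progression.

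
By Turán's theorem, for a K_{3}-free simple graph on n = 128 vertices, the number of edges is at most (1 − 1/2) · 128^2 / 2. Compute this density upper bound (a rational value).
Turán density bound = (1/2) · 128^2/2 = 4096

Turán's theorem: ex(n, K_{r+1}) is achieved by the complete r-partite Turán graph T(n, r) with parts as balanced as possible, and is at most (1 − 1/r) · n^2/2. For r = 2, n = 128: the density bound is (1/2) · 16384/2 = 4096. Since 2 ∣ 128, the Turán graph T(128, 2) has parts of equal size 64, and its edge count e(T(128, 2)) = 4096 attains the density bound exactly.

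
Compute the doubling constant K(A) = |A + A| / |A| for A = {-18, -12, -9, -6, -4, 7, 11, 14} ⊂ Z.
K = |A + A| / |A| = 32/8 = 4

Enumerate A + A = {a + b : a, b ∈ A}. With |A| = 8, there are |A|^2 = 64 ordered sum pairs; collecting distinct values, A + A = {-36, -30, -27, -24, -22, -21, -18, -16, -15, -13, -12, -11, -10, -8, -7, -5, -4, -2, -1, 1, 2, 3, 5, 7, 8, 10, 14, 18, 21, 22, 25, 28}, so |A + A| = 32. Thus K = 32/8 = 4. For comparison, the minimum possible |A + A| over all 8-element sets is 2·8 − 1 = 15 (so min K = 15/8), attained only by arithmetic progressions.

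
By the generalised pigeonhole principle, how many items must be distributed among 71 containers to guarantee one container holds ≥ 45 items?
n = (45 − 1)·71 + 1 = 3125

By the generalised pigeonhole principle, to guarantee some box contains ≥ r objects we need more than (r − 1) · k objects total. Threshold: n = (r − 1) · k + 1. With r = 45 and k = 71: n = 44 · 71 + 1 = 3124 + 1 = 3125. For n = 3124 = 44 · 71, we can put exactly 44 objects in every box, avoiding 45 in any single one — so 3125 is tight.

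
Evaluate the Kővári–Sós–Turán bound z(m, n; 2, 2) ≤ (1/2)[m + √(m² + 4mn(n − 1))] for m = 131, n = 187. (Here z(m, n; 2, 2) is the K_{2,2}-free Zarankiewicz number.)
z(131, 187; 2, 2) ≤ (1/2)[131 + √(131² + 4·131·187·186)] = (1/2)[131 + √18242929] = 2201.0871

Kővári–Sós–Turán: let r_1, ..., r_131 be the row sums and z = Σ r_i the total number of 1s. Each pair of columns can share at most one row with both entries 1 (else a 2×2 all-ones block appears), so Σ_i C(r_i, 2) ≤ C(187, 2) = 17391. By convexity Σ_i C(r_i, 2) ≥ 131·C(z/131, 2) = z(z − 131)/(2·131), giving z² − 131z − 131·187·186 ≤ 0 and hence z ≤ (1/2)[131 + √(17161 + 4·4556442)] = (1/2)[131 + √18242929] ≈ (1/2)(131 + 4271.1742) = 2201.0871.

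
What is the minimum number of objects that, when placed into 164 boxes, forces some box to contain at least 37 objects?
n = (37 − 1)·164 + 1 = 5905

By the generalised pigeonhole principle, to guarantee some box contains ≥ r objects we need more than (r − 1) · k objects total. Threshold: n = (r − 1) · k + 1. With r = 37 and k = 164: n = 36 · 164 + 1 = 5904 + 1 = 5905. For n = 5904 = 36 · 164, we can put exactly 36 objects in every box, avoiding 37 in any single one — so 5905 is tight.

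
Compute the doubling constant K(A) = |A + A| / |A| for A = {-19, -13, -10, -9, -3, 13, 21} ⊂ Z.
K = |A + A| / |A| = 26/7

Enumerate A + A = {a + b : a, b ∈ A}. With |A| = 7, there are |A|^2 = 49 ordered sum pairs; collecting distinct values, A + A = {-38, -32, -29, -28, -26, -23, -22, -20, -19, -18, -16, -13, -12, -6, 0, 2, 3, 4, 8, 10, 11, 12, 18, 26, 34, 42}, so |A + A| = 26. Thus K = 26/7. For comparison, the minimum possible |A + A| over all 7-element sets is 2·7 − 1 = 13 (so min K = 13/7), attained only by arithmetic progressions.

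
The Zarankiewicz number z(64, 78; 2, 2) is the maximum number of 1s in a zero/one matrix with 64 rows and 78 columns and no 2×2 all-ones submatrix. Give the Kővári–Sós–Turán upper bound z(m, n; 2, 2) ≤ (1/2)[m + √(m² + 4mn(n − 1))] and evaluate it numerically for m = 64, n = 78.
z(64, 78; 2, 2) ≤ (1/2)[64 + √(64² + 4·64·78·77)] = (1/2)[64 + √1541632] = 652.8124

Kővári–Sós–Turán: let r_1, ..., r_64 be the row sums and z = Σ r_i the total number of 1s. Each pair of columns can share at most one row with both entries 1 (else a 2×2 all-ones block appears), so Σ_i C(r_i, 2) ≤ C(78, 2) = 3003. By convexity Σ_i C(r_i, 2) ≥ 64·C(z/64, 2) = z(z − 64)/(2·64), giving z² − 64z − 64·78·77 ≤ 0 and hence z ≤ (1/2)[64 + √(4096 + 4·384384)] = (1/2)[64 + √1541632] ≈ (1/2)(64 + 1241.6247) = 652.8124.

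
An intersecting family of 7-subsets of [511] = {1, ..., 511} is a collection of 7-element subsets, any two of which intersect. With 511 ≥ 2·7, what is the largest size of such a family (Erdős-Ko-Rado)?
max |F| = C(510, 6) = 23728431347335

The Erdős-Ko-Rado theorem states: for n ≥ 2k, an intersecting family of k-subsets of an n-element set has size at most C(n − 1, k − 1), with equality for 'star' families {A ⊆ [n] : |A| = k, i ∈ A} (fix an element i). For n = 511, k = 7: C(510, 6) = 23728431347335.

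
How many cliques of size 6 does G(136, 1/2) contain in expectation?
E[# K_6] = C(136, 6) · (1/2)^C(6, 2) = 7858539612 / 2^15 = 1964634903/8192 ≈ 239823.596558

For each 6-subset S of vertices (there are C(136, 6) = 7858539612 such S), let X_S = 1 if S induces a K_6 (all C(6, 2) = 15 edges present). Then P(X_S = 1) = (1/2)^15 = 1/32768. By linearity of expectation, E[# K_6] = C(136, 6) · (1/2)^15 = 7858539612 / 32768 = 1964634903/8192 ≈ 239823.596558.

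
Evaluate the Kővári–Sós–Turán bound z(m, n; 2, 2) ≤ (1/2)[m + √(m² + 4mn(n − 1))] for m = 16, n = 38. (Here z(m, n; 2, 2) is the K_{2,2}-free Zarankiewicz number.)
z(16, 38; 2, 2) ≤ (1/2)[16 + √(16² + 4·16·38·37)] = (1/2)[16 + √90240] = 158.1999

Kővári–Sós–Turán: let r_1, ..., r_16 be the row sums and z = Σ r_i the total number of 1s. Each pair of columns can share at most one row with both entries 1 (else a 2×2 all-ones block appears), so Σ_i C(r_i, 2) ≤ C(38, 2) = 703. By convexity Σ_i C(r_i, 2) ≥ 16·C(z/16, 2) = z(z − 16)/(2·16), giving z² − 16z − 16·38·37 ≤ 0 and hence z ≤ (1/2)[16 + √(256 + 4·22496)] = (1/2)[16 + √90240] ≈ (1/2)(16 + 300.3997) = 158.1999.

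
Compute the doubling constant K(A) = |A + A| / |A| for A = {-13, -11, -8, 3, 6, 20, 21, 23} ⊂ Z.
K = |A + A| / |A| = 30/8 = 15/4

Enumerate A + A = {a + b : a, b ∈ A}. With |A| = 8, there are |A|^2 = 64 ordered sum pairs; collecting distinct values, A + A = {-26, -24, -22, -21, -19, -16, -10, -8, -7, -5, -2, 6, 7, 8, 9, 10, 12, 13, 15, 23, 24, 26, 27, 29, 40, 41, 42, 43, 44, 46}, so |A + A| = 30. Thus K = 30/8 = 15/4. For comparison, the minimum possible |A + A| over all 8-element sets is 2·8 − 1 = 15 (so min K = 15/8), attained only by arithmetic progressions.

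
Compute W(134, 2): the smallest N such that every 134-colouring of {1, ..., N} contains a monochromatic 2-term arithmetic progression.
W(134, 2) = 134 + 1 = 135

A 2-term AP is any pair of integers, so a monochromatic 2-AP exists iff some colour is used at least twice. With 134 colours, the colouring i ↦ i on {1, ..., 134} uses each colour once, avoiding any monochromatic pair, so W(134, 2) > 134. For {1, ..., 135}, pigeonhole forces two integers of the same colour, which form a monochromatic 2-AP. Hence W(134, 2) = 135.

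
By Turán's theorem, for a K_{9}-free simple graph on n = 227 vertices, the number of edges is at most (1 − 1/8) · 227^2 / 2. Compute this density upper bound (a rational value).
Turán density bound = (7/8) · 227^2/2 = 360703/16 ≈ 22543.9375

Turán's theorem: ex(n, K_{r+1}) is achieved by the complete r-partite Turán graph T(n, r) with parts as balanced as possible, and is at most (1 − 1/r) · n^2/2. For r = 8, n = 227: the density bound is (7/8) · 51529/2 = 360703/16 ≈ 22543.9375. The integer-valued extremum is e(T(227, 8)) = 22543, which is strictly less than the density bound 360703/16 since 8 ∤ 227 (the parts of T(227, 8) cannot all be equal).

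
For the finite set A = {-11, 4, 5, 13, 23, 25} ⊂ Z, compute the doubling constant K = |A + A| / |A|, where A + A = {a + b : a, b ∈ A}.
K = |A + A| / |A| = 21/6 = 7/2

Enumerate A + A = {a + b : a, b ∈ A}. With |A| = 6, there are |A|^2 = 36 ordered sum pairs; collecting distinct values, A + A = {-22, -7, -6, 2, 8, 9, 10, 12, 14, 17, 18, 26, 27, 28, 29, 30, 36, 38, 46, 48, 50}, so |A + A| = 21. Thus K = 21/6 = 7/2. For comparison, the minimum possible |A + A| over all 6-element sets is 2·6 − 1 = 11 (so min K = 11/6), attained only by arithmetic progressions.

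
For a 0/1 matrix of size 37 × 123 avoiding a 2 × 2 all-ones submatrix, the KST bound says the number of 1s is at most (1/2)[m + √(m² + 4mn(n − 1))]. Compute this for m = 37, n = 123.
z(37, 123; 2, 2) ≤ (1/2)[37 + √(37² + 4·37·123·122)] = (1/2)[37 + √2222257] = 763.8618

Kővári–Sós–Turán: let r_1, ..., r_37 be the row sums and z = Σ r_i the total number of 1s. Each pair of columns can share at most one row with both entries 1 (else a 2×2 all-ones block appears), so Σ_i C(r_i, 2) ≤ C(123, 2) = 7503. By convexity Σ_i C(r_i, 2) ≥ 37·C(z/37, 2) = z(z − 37)/(2·37), giving z² − 37z − 37·123·122 ≤ 0 and hence z ≤ (1/2)[37 + √(1369 + 4·555222)] = (1/2)[37 + √2222257] ≈ (1/2)(37 + 1490.7236) = 763.8618.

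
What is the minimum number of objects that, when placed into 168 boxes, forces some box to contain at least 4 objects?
n = (4 − 1)·168 + 1 = 505

By the generalised pigeonhole principle, to guarantee some box contains ≥ r objects we need more than (r − 1) · k objects total. Threshold: n = (r − 1) · k + 1. With r = 4 and k = 168: n = 3 · 168 + 1 = 504 + 1 = 505. For n = 504 = 3 · 168, we can put exactly 3 objects in every box, avoiding 4 in any single one — so 505 is tight.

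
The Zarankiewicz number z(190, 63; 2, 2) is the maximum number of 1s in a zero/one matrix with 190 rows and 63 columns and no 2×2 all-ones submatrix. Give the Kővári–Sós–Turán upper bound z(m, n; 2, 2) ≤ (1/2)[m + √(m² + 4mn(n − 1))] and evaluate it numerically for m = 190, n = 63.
z(190, 63; 2, 2) ≤ (1/2)[190 + √(190² + 4·190·63·62)] = (1/2)[190 + √3004660] = 961.6978

Kővári–Sós–Turán: let r_1, ..., r_190 be the row sums and z = Σ r_i the total number of 1s. Each pair of columns can share at most one row with both entries 1 (else a 2×2 all-ones block appears), so Σ_i C(r_i, 2) ≤ C(63, 2) = 1953. By convexity Σ_i C(r_i, 2) ≥ 190·C(z/190, 2) = z(z − 190)/(2·190), giving z² − 190z − 190·63·62 ≤ 0 and hence z ≤ (1/2)[190 + √(36100 + 4·742140)] = (1/2)[190 + √3004660] ≈ (1/2)(190 + 1733.3955) = 961.6978.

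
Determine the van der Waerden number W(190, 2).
W(190, 2) = 190 + 1 = 191

A 2-term AP is any pair of integers, so a monochromatic 2-AP exists iff some colour is used at least twice. With 190 colours, the colouring i ↦ i on {1, ..., 190} uses each colour once, avoiding any monochromatic pair, so W(190, 2) > 190. For {1, ..., 191}, pigeonhole forces two integers of the same colour, which form a monochromatic 2-AP. Hence W(190, 2) = 191.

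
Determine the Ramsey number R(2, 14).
R(2, 14) = 14

R(2, k) = k for all k ≥ 2: in a 2-colouring of K_k, either some edge is red (a red K_2) or all edges are blue (a blue K_k). And K_{13} coloured all-blue has no blue K_14, so R(2, 14) > 13. Hence R(2, 14) = 14.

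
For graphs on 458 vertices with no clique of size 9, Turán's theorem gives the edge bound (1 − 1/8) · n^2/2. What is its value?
Turán density bound = (7/8) · 458^2/2 = 367087/4 ≈ 91771.75

Turán's theorem: ex(n, K_{r+1}) is achieved by the complete r-partite Turán graph T(n, r) with parts as balanced as possible, and is at most (1 − 1/r) · n^2/2. For r = 8, n = 458: the density bound is (7/8) · 209764/2 = 367087/4 ≈ 91771.75. The integer-valued extremum is e(T(458, 8)) = 91771, which is strictly less than the density bound 367087/4 since 8 ∤ 458 (the parts of T(458, 8) cannot all be equal).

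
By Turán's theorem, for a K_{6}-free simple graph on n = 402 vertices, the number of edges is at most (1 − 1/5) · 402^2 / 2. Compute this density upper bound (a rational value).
Turán density bound = (4/5) · 402^2/2 = 323208/5 ≈ 64641.6

Turán's theorem: ex(n, K_{r+1}) is achieved by the complete r-partite Turán graph T(n, r) with parts as balanced as possible, and is at most (1 − 1/r) · n^2/2. For r = 5, n = 402: the density bound is (4/5) · 161604/2 = 323208/5 ≈ 64641.6. The integer-valued extremum is e(T(402, 5)) = 64641, which is strictly less than the density bound 323208/5 since 5 ∤ 402 (the parts of T(402, 5) cannot all be equal).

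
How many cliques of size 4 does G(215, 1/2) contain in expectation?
E[# K_4] = C(215, 4) · (1/2)^C(4, 2) = 86567815 / 2^6 = 1352622.109375

For each 4-subset S of vertices (there are C(215, 4) = 86567815 such S), let X_S = 1 if S induces a K_4 (all C(4, 2) = 6 edges present). Then P(X_S = 1) = (1/2)^6 = 1/64. By linearity of expectation, E[# K_4] = C(215, 4) · (1/2)^6 = 86567815 / 64 = 1352622.109375.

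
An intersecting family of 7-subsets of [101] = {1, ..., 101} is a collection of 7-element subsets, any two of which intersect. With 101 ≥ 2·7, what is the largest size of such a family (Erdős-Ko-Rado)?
max |F| = C(100, 6) = 1192052400

Erdős-Ko-Rado (1961): when n ≥ 2k, max |F| = C(n−1, k−1). The bound is attained by the star {A : i ∈ A} for any fixed i ∈ [n]. Here C(101−1, 7−1) = C(100, 6) = 1192052400.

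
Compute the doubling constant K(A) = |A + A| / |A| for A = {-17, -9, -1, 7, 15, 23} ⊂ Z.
K = |A + A| / |A| = 11/6

Enumerate A + A = {a + b : a, b ∈ A}. With |A| = 6, there are |A|^2 = 36 ordered sum pairs; collecting distinct values, A + A = {-34, -26, -18, -10, -2, 6, 14, 22, 30, 38, 46}, so |A + A| = 11. Thus K = 11/6. Here |A + A| = 2|A| − 1 = 11, the minimum possible — so K = 11/6 is minimal, which holds iff A is an arithmetic progression.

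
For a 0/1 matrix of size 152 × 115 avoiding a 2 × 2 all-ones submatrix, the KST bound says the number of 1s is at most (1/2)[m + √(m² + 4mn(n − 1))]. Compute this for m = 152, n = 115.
z(152, 115; 2, 2) ≤ (1/2)[152 + √(152² + 4·152·115·114)] = (1/2)[152 + √7993984] = 1489.6817

Kővári–Sós–Turán: let r_1, ..., r_152 be the row sums and z = Σ r_i the total number of 1s. Each pair of columns can share at most one row with both entries 1 (else a 2×2 all-ones block appears), so Σ_i C(r_i, 2) ≤ C(115, 2) = 6555. By convexity Σ_i C(r_i, 2) ≥ 152·C(z/152, 2) = z(z − 152)/(2·152), giving z² − 152z − 152·115·114 ≤ 0 and hence z ≤ (1/2)[152 + √(23104 + 4·1992720)] = (1/2)[152 + √7993984] ≈ (1/2)(152 + 2827.3634) = 1489.6817.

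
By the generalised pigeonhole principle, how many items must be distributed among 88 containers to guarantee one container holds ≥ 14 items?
n = (14 − 1)·88 + 1 = 1145

By the generalised pigeonhole principle, to guarantee some box contains ≥ r objects we need more than (r − 1) · k objects total. Threshold: n = (r − 1) · k + 1. With r = 14 and k = 88: n = 13 · 88 + 1 = 1144 + 1 = 1145. For n = 1144 = 13 · 88, we can put exactly 13 objects in every box, avoiding 14 in any single one — so 1145 is tight.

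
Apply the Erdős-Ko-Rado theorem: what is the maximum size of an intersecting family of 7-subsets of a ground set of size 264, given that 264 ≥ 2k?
max |F| = C(263, 6) = 433968161991

Erdős-Ko-Rado (1961): when n ≥ 2k, max |F| = C(n−1, k−1). The bound is attained by the star {A : i ∈ A} for any fixed i ∈ [n]. Here C(264−1, 7−1) = C(263, 6) = 433968161991.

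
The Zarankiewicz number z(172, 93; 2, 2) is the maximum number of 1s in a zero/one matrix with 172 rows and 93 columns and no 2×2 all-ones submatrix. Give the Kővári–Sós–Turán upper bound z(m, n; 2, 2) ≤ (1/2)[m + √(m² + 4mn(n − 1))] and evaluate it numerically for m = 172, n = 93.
z(172, 93; 2, 2) ≤ (1/2)[172 + √(172² + 4·172·93·92)] = (1/2)[172 + √5916112] = 1302.153

Kővári–Sós–Turán: let r_1, ..., r_172 be the row sums and z = Σ r_i the total number of 1s. Each pair of columns can share at most one row with both entries 1 (else a 2×2 all-ones block appears), so Σ_i C(r_i, 2) ≤ C(93, 2) = 4278. By convexity Σ_i C(r_i, 2) ≥ 172·C(z/172, 2) = z(z − 172)/(2·172), giving z² − 172z − 172·93·92 ≤ 0 and hence z ≤ (1/2)[172 + √(29584 + 4·1471632)] = (1/2)[172 + √5916112] ≈ (1/2)(172 + 2432.3059) = 1302.153.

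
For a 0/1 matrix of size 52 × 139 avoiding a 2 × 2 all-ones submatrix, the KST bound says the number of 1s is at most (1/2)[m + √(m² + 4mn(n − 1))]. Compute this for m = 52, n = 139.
z(52, 139; 2, 2) ≤ (1/2)[52 + √(52² + 4·52·139·138)] = (1/2)[52 + √3992560] = 1025.0696

Kővári–Sós–Turán: let r_1, ..., r_52 be the row sums and z = Σ r_i the total number of 1s. Each pair of columns can share at most one row with both entries 1 (else a 2×2 all-ones block appears), so Σ_i C(r_i, 2) ≤ C(139, 2) = 9591. By convexity Σ_i C(r_i, 2) ≥ 52·C(z/52, 2) = z(z − 52)/(2·52), giving z² − 52z − 52·139·138 ≤ 0 and hence z ≤ (1/2)[52 + √(2704 + 4·997464)] = (1/2)[52 + √3992560] ≈ (1/2)(52 + 1998.1391) = 1025.0696.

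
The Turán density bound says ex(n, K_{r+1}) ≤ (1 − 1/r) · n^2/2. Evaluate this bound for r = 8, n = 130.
Turán density bound = (7/8) · 130^2/2 = 29575/4 ≈ 7393.75

Turán's theorem: ex(n, K_{r+1}) is achieved by the complete r-partite Turán graph T(n, r) with parts as balanced as possible, and is at most (1 − 1/r) · n^2/2. For r = 8, n = 130: the density bound is (7/8) · 16900/2 = 29575/4 ≈ 7393.75. The integer-valued extremum is e(T(130, 8)) = 7393, which is strictly less than the density bound 29575/4 since 8 ∤ 130 (the parts of T(130, 8) cannot all be equal).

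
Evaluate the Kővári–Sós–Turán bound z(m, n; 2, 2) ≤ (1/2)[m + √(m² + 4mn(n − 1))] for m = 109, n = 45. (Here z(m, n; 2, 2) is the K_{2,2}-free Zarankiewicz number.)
z(109, 45; 2, 2) ≤ (1/2)[109 + √(109² + 4·109·45·44)] = (1/2)[109 + √875161] = 522.2502

Kővári–Sós–Turán: let r_1, ..., r_109 be the row sums and z = Σ r_i the total number of 1s. Each pair of columns can share at most one row with both entries 1 (else a 2×2 all-ones block appears), so Σ_i C(r_i, 2) ≤ C(45, 2) = 990. By convexity Σ_i C(r_i, 2) ≥ 109·C(z/109, 2) = z(z − 109)/(2·109), giving z² − 109z − 109·45·44 ≤ 0 and hence z ≤ (1/2)[109 + √(11881 + 4·215820)] = (1/2)[109 + √875161] ≈ (1/2)(109 + 935.5004) = 522.2502.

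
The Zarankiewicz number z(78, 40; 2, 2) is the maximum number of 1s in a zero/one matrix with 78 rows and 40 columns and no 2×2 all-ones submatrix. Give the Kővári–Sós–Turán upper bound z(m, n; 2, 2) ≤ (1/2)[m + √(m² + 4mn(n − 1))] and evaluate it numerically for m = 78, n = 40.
z(78, 40; 2, 2) ≤ (1/2)[78 + √(78² + 4·78·40·39)] = (1/2)[78 + √492804] = 390

Kővári–Sós–Turán: let r_1, ..., r_78 be the row sums and z = Σ r_i the total number of 1s. Each pair of columns can share at most one row with both entries 1 (else a 2×2 all-ones block appears), so Σ_i C(r_i, 2) ≤ C(40, 2) = 780. By convexity Σ_i C(r_i, 2) ≥ 78·C(z/78, 2) = z(z − 78)/(2·78), giving z² − 78z − 78·40·39 ≤ 0 and hence z ≤ (1/2)[78 + √(6084 + 4·121680)] = (1/2)[78 + √492804] ≈ (1/2)(78 + 702) = 390.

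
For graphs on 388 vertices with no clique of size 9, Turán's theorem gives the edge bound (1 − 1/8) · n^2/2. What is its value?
Turán density bound = (7/8) · 388^2/2 = 65863

Turán's theorem: ex(n, K_{r+1}) is achieved by the complete r-partite Turán graph T(n, r) with parts as balanced as possible, and is at most (1 − 1/r) · n^2/2. For r = 8, n = 388: the density bound is (7/8) · 150544/2 = 65863. The integer-valued extremum is e(T(388, 8)) = 65862, which is strictly less than the density bound 65863 since 8 ∤ 388 (the parts of T(388, 8) cannot all be equal).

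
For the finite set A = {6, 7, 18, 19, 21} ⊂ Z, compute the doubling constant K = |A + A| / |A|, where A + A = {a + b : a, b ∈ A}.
K = |A + A| / |A| = 14/5

Enumerate A + A = {a + b : a, b ∈ A}. With |A| = 5, there are |A|^2 = 25 ordered sum pairs; collecting distinct values, A + A = {12, 13, 14, 24, 25, 26, 27, 28, 36, 37, 38, 39, 40, 42}, so |A + A| = 14. Thus K = 14/5. For comparison, the minimum possible |A + A| over all 5-element sets is 2·5 − 1 = 9 (so min K = 9/5), attained only by arithmetic progressions.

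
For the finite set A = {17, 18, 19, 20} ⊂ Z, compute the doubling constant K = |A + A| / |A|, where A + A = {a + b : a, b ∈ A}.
K = |A + A| / |A| = 7/4

Enumerate A + A = {a + b : a, b ∈ A}. With |A| = 4, there are |A|^2 = 16 ordered sum pairs; collecting distinct values, A + A = {34, 35, 36, 37, 38, 39, 40}, so |A + A| = 7. Thus K = 7/4. Here |A + A| = 2|A| − 1 = 7, the minimum possible — so K = 7/4 is minimal, which holds iff A is an arithmetic progression.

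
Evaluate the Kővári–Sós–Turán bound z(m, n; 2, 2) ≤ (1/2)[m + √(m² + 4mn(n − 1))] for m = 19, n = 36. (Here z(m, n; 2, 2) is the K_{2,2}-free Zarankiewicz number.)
z(19, 36; 2, 2) ≤ (1/2)[19 + √(19² + 4·19·36·35)] = (1/2)[19 + √96121] = 164.5169

Kővári–Sós–Turán: let r_1, ..., r_19 be the row sums and z = Σ r_i the total number of 1s. Each pair of columns can share at most one row with both entries 1 (else a 2×2 all-ones block appears), so Σ_i C(r_i, 2) ≤ C(36, 2) = 630. By convexity Σ_i C(r_i, 2) ≥ 19·C(z/19, 2) = z(z − 19)/(2·19), giving z² − 19z − 19·36·35 ≤ 0 and hence z ≤ (1/2)[19 + √(361 + 4·23940)] = (1/2)[19 + √96121] ≈ (1/2)(19 + 310.0339) = 164.5169.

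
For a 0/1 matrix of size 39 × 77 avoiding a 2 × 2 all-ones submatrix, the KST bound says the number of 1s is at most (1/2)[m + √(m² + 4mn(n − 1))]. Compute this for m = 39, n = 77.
z(39, 77; 2, 2) ≤ (1/2)[39 + √(39² + 4·39·77·76)] = (1/2)[39 + √914433] = 497.63

Kővári–Sós–Turán: let r_1, ..., r_39 be the row sums and z = Σ r_i the total number of 1s. Each pair of columns can share at most one row with both entries 1 (else a 2×2 all-ones block appears), so Σ_i C(r_i, 2) ≤ C(77, 2) = 2926. By convexity Σ_i C(r_i, 2) ≥ 39·C(z/39, 2) = z(z − 39)/(2·39), giving z² − 39z − 39·77·76 ≤ 0 and hence z ≤ (1/2)[39 + √(1521 + 4·228228)] = (1/2)[39 + √914433] ≈ (1/2)(39 + 956.2599) = 497.63.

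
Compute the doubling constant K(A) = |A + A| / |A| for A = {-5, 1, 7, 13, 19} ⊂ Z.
K = |A + A| / |A| = 9/5

Enumerate A + A = {a + b : a, b ∈ A}. With |A| = 5, there are |A|^2 = 25 ordered sum pairs; collecting distinct values, A + A = {-10, -4, 2, 8, 14, 20, 26, 32, 38}, so |A + A| = 9. Thus K = 9/5. Here |A + A| = 2|A| − 1 = 9, the minimum possible — so K = 9/5 is minimal, which holds iff A is an arithmetic progression.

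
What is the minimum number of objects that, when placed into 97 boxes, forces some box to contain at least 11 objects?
n = (11 − 1)·97 + 1 = 971

By the generalised pigeonhole principle, to guarantee some box contains ≥ r objects we need more than (r − 1) · k objects total. Threshold: n = (r − 1) · k + 1. With r = 11 and k = 97: n = 10 · 97 + 1 = 970 + 1 = 971. For n = 970 = 10 · 97, we can put exactly 10 objects in every box, avoiding 11 in any single one — so 971 is tight.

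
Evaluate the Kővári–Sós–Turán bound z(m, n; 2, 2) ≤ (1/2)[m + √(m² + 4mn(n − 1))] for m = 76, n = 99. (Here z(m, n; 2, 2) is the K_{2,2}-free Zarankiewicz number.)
z(76, 99; 2, 2) ≤ (1/2)[76 + √(76² + 4·76·99·98)] = (1/2)[76 + √2955184] = 897.5324

Kővári–Sós–Turán: let r_1, ..., r_76 be the row sums and z = Σ r_i the total number of 1s. Each pair of columns can share at most one row with both entries 1 (else a 2×2 all-ones block appears), so Σ_i C(r_i, 2) ≤ C(99, 2) = 4851. By convexity Σ_i C(r_i, 2) ≥ 76·C(z/76, 2) = z(z − 76)/(2·76), giving z² − 76z − 76·99·98 ≤ 0 and hence z ≤ (1/2)[76 + √(5776 + 4·737352)] = (1/2)[76 + √2955184] ≈ (1/2)(76 + 1719.0649) = 897.5324.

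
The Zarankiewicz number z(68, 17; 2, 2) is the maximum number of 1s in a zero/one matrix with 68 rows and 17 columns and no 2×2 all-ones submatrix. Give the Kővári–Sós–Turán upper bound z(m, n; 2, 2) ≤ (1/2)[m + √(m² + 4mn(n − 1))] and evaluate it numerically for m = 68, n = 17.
z(68, 17; 2, 2) ≤ (1/2)[68 + √(68² + 4·68·17·16)] = (1/2)[68 + √78608] = 174.1856

Kővári–Sós–Turán: let r_1, ..., r_68 be the row sums and z = Σ r_i the total number of 1s. Each pair of columns can share at most one row with both entries 1 (else a 2×2 all-ones block appears), so Σ_i C(r_i, 2) ≤ C(17, 2) = 136. By convexity Σ_i C(r_i, 2) ≥ 68·C(z/68, 2) = z(z − 68)/(2·68), giving z² − 68z − 68·17·16 ≤ 0 and hence z ≤ (1/2)[68 + √(4624 + 4·18496)] = (1/2)[68 + √78608] ≈ (1/2)(68 + 280.3712) = 174.1856.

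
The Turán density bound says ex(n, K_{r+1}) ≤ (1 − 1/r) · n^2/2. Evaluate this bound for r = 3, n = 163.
Turán density bound = (2/3) · 163^2/2 = 26569/3 ≈ 8856.3333

Turán's theorem: ex(n, K_{r+1}) is achieved by the complete r-partite Turán graph T(n, r) with parts as balanced as possible, and is at most (1 − 1/r) · n^2/2. For r = 3, n = 163: the density bound is (2/3) · 26569/2 = 26569/3 ≈ 8856.3333. The integer-valued extremum is e(T(163, 3)) = 8856, which is strictly less than the density bound 26569/3 since 3 ∤ 163 (the parts of T(163, 3) cannot all be equal).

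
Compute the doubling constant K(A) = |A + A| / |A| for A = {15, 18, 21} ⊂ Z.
K = |A + A| / |A| = 5/3

Enumerate A + A = {a + b : a, b ∈ A}. With |A| = 3, there are |A|^2 = 9 ordered sum pairs; collecting distinct values, A + A = {30, 33, 36, 39, 42}, so |A + A| = 5. Thus K = 5/3. Here |A + A| = 2|A| − 1 = 5, the minimum possible — so K = 5/3 is minimal, which holds iff A is an arithmetic progression.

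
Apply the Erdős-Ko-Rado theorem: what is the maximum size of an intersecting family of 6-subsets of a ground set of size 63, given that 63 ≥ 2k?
max |F| = C(62, 5) = 6471002

Erdős-Ko-Rado (1961): when n ≥ 2k, max |F| = C(n−1, k−1). The bound is attained by the star {A : i ∈ A} for any fixed i ∈ [n]. Here C(63−1, 6−1) = C(62, 5) = 6471002.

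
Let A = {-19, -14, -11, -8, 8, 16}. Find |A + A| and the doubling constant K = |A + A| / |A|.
K = |A + A| / |A| = 19/6

Enumerate A + A = {a + b : a, b ∈ A}. With |A| = 6, there are |A|^2 = 36 ordered sum pairs; collecting distinct values, A + A = {-38, -33, -30, -28, -27, -25, -22, -19, -16, -11, -6, -3, 0, 2, 5, 8, 16, 24, 32}, so |A + A| = 19. Thus K = 19/6. For comparison, the minimum possible |A + A| over all 6-element sets is 2·6 − 1 = 11 (so min K = 11/6), attained only by arithmetic progressions.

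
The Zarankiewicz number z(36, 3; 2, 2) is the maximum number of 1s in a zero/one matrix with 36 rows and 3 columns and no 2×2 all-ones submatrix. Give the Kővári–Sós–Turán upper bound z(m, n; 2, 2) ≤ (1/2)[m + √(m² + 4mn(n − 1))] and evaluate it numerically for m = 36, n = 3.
z(36, 3; 2, 2) ≤ (1/2)[36 + √(36² + 4·36·3·2)] = (1/2)[36 + √2160] = 41.2379

Kővári–Sós–Turán: let r_1, ..., r_36 be the row sums and z = Σ r_i the total number of 1s. Each pair of columns can share at most one row with both entries 1 (else a 2×2 all-ones block appears), so Σ_i C(r_i, 2) ≤ C(3, 2) = 3. By convexity Σ_i C(r_i, 2) ≥ 36·C(z/36, 2) = z(z − 36)/(2·36), giving z² − 36z − 36·3·2 ≤ 0 and hence z ≤ (1/2)[36 + √(1296 + 4·216)] = (1/2)[36 + √2160] ≈ (1/2)(36 + 46.4758) = 41.2379.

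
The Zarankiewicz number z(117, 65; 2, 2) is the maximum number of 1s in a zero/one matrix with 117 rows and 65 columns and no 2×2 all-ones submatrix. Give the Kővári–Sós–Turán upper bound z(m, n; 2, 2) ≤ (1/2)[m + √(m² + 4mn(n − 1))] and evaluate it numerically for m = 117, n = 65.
z(117, 65; 2, 2) ≤ (1/2)[117 + √(117² + 4·117·65·64)] = (1/2)[117 + √1960569] = 758.6016

Kővári–Sós–Turán: let r_1, ..., r_117 be the row sums and z = Σ r_i the total number of 1s. Each pair of columns can share at most one row with both entries 1 (else a 2×2 all-ones block appears), so Σ_i C(r_i, 2) ≤ C(65, 2) = 2080. By convexity Σ_i C(r_i, 2) ≥ 117·C(z/117, 2) = z(z − 117)/(2·117), giving z² − 117z − 117·65·64 ≤ 0 and hence z ≤ (1/2)[117 + √(13689 + 4·486720)] = (1/2)[117 + √1960569] ≈ (1/2)(117 + 1400.2032) = 758.6016.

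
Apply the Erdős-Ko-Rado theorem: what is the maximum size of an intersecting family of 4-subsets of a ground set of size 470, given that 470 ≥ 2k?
max |F| = C(469, 3) = 17083794

The Erdős-Ko-Rado theorem states: for n ≥ 2k, an intersecting family of k-subsets of an n-element set has size at most C(n − 1, k − 1), with equality for 'star' families {A ⊆ [n] : |A| = k, i ∈ A} (fix an element i). For n = 470, k = 4: C(469, 3) = 17083794.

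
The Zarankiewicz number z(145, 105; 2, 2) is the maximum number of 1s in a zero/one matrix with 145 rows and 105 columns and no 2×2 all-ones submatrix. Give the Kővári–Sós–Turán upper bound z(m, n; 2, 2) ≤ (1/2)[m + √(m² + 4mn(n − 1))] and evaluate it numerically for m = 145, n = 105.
z(145, 105; 2, 2) ≤ (1/2)[145 + √(145² + 4·145·105·104)] = (1/2)[145 + √6354625] = 1332.9191

Kővári–Sós–Turán: let r_1, ..., r_145 be the row sums and z = Σ r_i the total number of 1s. Each pair of columns can share at most one row with both entries 1 (else a 2×2 all-ones block appears), so Σ_i C(r_i, 2) ≤ C(105, 2) = 5460. By convexity Σ_i C(r_i, 2) ≥ 145·C(z/145, 2) = z(z − 145)/(2·145), giving z² − 145z − 145·105·104 ≤ 0 and hence z ≤ (1/2)[145 + √(21025 + 4·1583400)] = (1/2)[145 + √6354625] ≈ (1/2)(145 + 2520.8382) = 1332.9191.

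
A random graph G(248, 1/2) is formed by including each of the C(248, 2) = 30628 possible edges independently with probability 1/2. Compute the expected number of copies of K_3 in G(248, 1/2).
E[# K_3] = C(248, 3) · (1/2)^C(3, 2) = 2511496 / 2^3 = 313937

For each 3-subset S of vertices (there are C(248, 3) = 2511496 such S), let X_S = 1 if S induces a K_3 (all C(3, 2) = 3 edges present). Then P(X_S = 1) = (1/2)^3 = 1/8. By linearity of expectation, E[# K_3] = C(248, 3) · (1/2)^3 = 2511496 / 8 = 313937.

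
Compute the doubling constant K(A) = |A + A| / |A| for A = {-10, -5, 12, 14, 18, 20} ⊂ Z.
K = |A + A| / |A| = 20/6 = 10/3

Enumerate A + A = {a + b : a, b ∈ A}. With |A| = 6, there are |A|^2 = 36 ordered sum pairs; collecting distinct values, A + A = {-20, -15, -10, 2, 4, 7, 8, 9, 10, 13, 15, 24, 26, 28, 30, 32, 34, 36, 38, 40}, so |A + A| = 20. Thus K = 20/6 = 10/3. For comparison, the minimum possible |A + A| over all 6-element sets is 2·6 − 1 = 11 (so min K = 11/6), attained only by arithmetic progressions.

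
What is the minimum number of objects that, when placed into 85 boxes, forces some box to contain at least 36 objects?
n = (36 − 1)·85 + 1 = 2976

By the generalised pigeonhole principle, to guarantee some box contains ≥ r objects we need more than (r − 1) · k objects total. Threshold: n = (r − 1) · k + 1. With r = 36 and k = 85: n = 35 · 85 + 1 = 2975 + 1 = 2976. For n = 2975 = 35 · 85, we can put exactly 35 objects in every box, avoiding 36 in any single one — so 2976 is tight.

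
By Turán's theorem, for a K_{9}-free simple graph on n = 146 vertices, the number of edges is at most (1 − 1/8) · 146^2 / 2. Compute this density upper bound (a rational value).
Turán density bound = (7/8) · 146^2/2 = 37303/4 ≈ 9325.75

Turán's theorem: ex(n, K_{r+1}) is achieved by the complete r-partite Turán graph T(n, r) with parts as balanced as possible, and is at most (1 − 1/r) · n^2/2. For r = 8, n = 146: the density bound is (7/8) · 21316/2 = 37303/4 ≈ 9325.75. The integer-valued extremum is e(T(146, 8)) = 9325, which is strictly less than the density bound 37303/4 since 8 ∤ 146 (the parts of T(146, 8) cannot all be equal).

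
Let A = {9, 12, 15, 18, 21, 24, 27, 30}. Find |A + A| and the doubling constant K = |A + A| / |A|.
K = |A + A| / |A| = 15/8

Enumerate A + A = {a + b : a, b ∈ A}. With |A| = 8, there are |A|^2 = 64 ordered sum pairs; collecting distinct values, A + A = {18, 21, 24, 27, 30, 33, 36, 39, 42, 45, 48, 51, 54, 57, 60}, so |A + A| = 15. Thus K = 15/8. Here |A + A| = 2|A| − 1 = 15, the minimum possible — so K = 15/8 is minimal, which holds iff A is an arithmetic progression.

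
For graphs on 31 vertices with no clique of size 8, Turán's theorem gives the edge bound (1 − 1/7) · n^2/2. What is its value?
Turán density bound = (6/7) · 31^2/2 = 2883/7 ≈ 411.8571

Turán's theorem: ex(n, K_{r+1}) is achieved by the complete r-partite Turán graph T(n, r) with parts as balanced as possible, and is at most (1 − 1/r) · n^2/2. For r = 7, n = 31: the density bound is (6/7) · 961/2 = 2883/7 ≈ 411.8571. The integer-valued extremum is e(T(31, 7)) = 411, which is strictly less than the density bound 2883/7 since 7 ∤ 31 (the parts of T(31, 7) cannot all be equal).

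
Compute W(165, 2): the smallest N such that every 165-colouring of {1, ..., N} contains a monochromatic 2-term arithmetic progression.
W(165, 2) = 165 + 1 = 166

A 2-term AP is any pair of integers, so a monochromatic 2-AP exists iff some colour is used at least twice. With 165 colours, the colouring i ↦ i on {1, ..., 165} uses each colour once, avoiding any monochromatic pair, so W(165, 2) > 165. For {1, ..., 166}, pigeonhole forces two integers of the same colour, which form a monochromatic 2-AP. Hence W(165, 2) = 166.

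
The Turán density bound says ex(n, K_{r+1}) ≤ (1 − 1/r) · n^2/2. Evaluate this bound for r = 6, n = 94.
Turán density bound = (5/6) · 94^2/2 = 11045/3 ≈ 3681.6667

Turán's theorem: ex(n, K_{r+1}) is achieved by the complete r-partite Turán graph T(n, r) with parts as balanced as possible, and is at most (1 − 1/r) · n^2/2. For r = 6, n = 94: the density bound is (5/6) · 8836/2 = 11045/3 ≈ 3681.6667. The integer-valued extremum is e(T(94, 6)) = 3681, which is strictly less than the density bound 11045/3 since 6 ∤ 94 (the parts of T(94, 6) cannot all be equal).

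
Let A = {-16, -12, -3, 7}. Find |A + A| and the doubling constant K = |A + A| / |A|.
K = |A + A| / |A| = 10/4 = 5/2

Enumerate A + A = {a + b : a, b ∈ A}. With |A| = 4, there are |A|^2 = 16 ordered sum pairs; collecting distinct values, A + A = {-32, -28, -24, -19, -15, -9, -6, -5, 4, 14}, so |A + A| = 10. Thus K = 10/4 = 5/2. For comparison, the minimum possible |A + A| over all 4-element sets is 2·4 − 1 = 7 (so min K = 7/4), attained only by arithmetic progressions.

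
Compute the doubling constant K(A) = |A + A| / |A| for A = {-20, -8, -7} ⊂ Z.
K = |A + A| / |A| = 6/3 = 2

Enumerate A + A = {a + b : a, b ∈ A}. With |A| = 3, there are |A|^2 = 9 ordered sum pairs; collecting distinct values, A + A = {-40, -28, -27, -16, -15, -14}, so |A + A| = 6. Thus K = 6/3 = 2. For comparison, the minimum possible |A + A| over all 3-element sets is 2·3 − 1 = 5 (so min K = 5/3), attained only by arithmetic progressions.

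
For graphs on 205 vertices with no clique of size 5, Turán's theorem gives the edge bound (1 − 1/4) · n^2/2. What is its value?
Turán density bound = (3/4) · 205^2/2 = 126075/8 ≈ 15759.375

Turán's theorem: ex(n, K_{r+1}) is achieved by the complete r-partite Turán graph T(n, r) with parts as balanced as possible, and is at most (1 − 1/r) · n^2/2. For r = 4, n = 205: the density bound is (3/4) · 42025/2 = 126075/8 ≈ 15759.375. The integer-valued extremum is e(T(205, 4)) = 15759, which is strictly less than the density bound 126075/8 since 4 ∤ 205 (the parts of T(205, 4) cannot all be equal).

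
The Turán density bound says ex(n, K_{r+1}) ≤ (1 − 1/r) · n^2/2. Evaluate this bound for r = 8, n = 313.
Turán density bound = (7/8) · 313^2/2 = 685783/16 ≈ 42861.4375

Turán's theorem: ex(n, K_{r+1}) is achieved by the complete r-partite Turán graph T(n, r) with parts as balanced as possible, and is at most (1 − 1/r) · n^2/2. For r = 8, n = 313: the density bound is (7/8) · 97969/2 = 685783/16 ≈ 42861.4375. The integer-valued extremum is e(T(313, 8)) = 42861, which is strictly less than the density bound 685783/16 since 8 ∤ 313 (the parts of T(313, 8) cannot all be equal).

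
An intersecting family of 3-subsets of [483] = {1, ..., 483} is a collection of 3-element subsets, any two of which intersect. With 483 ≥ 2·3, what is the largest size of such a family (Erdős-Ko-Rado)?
max |F| = C(482, 2) = 115921

Erdős-Ko-Rado (1961): when n ≥ 2k, max |F| = C(n−1, k−1). The bound is attained by the star {A : i ∈ A} for any fixed i ∈ [n]. Here C(483−1, 3−1) = C(482, 2) = 115921.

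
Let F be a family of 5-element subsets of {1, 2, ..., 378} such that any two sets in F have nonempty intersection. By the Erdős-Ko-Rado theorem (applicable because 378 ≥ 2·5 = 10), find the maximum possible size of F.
max |F| = C(377, 4) = 828363250

The Erdős-Ko-Rado theorem states: for n ≥ 2k, an intersecting family of k-subsets of an n-element set has size at most C(n − 1, k − 1), with equality for 'star' families {A ⊆ [n] : |A| = k, i ∈ A} (fix an element i). For n = 378, k = 5: C(377, 4) = 828363250.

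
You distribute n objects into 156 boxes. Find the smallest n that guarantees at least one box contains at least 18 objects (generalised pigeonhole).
n = (18 − 1)·156 + 1 = 2653

By the generalised pigeonhole principle, to guarantee some box contains ≥ r objects we need more than (r − 1) · k objects total. Threshold: n = (r − 1) · k + 1. With r = 18 and k = 156: n = 17 · 156 + 1 = 2652 + 1 = 2653. For n = 2652 = 17 · 156, we can put exactly 17 objects in every box, avoiding 18 in any single one — so 2653 is tight.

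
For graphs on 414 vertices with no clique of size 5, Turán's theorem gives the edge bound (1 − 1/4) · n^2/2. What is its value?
Turán density bound = (3/4) · 414^2/2 = 128547/2 ≈ 64273.5

Turán's theorem: ex(n, K_{r+1}) is achieved by the complete r-partite Turán graph T(n, r) with parts as balanced as possible, and is at most (1 − 1/r) · n^2/2. For r = 4, n = 414: the density bound is (3/4) · 171396/2 = 128547/2 ≈ 64273.5. The integer-valued extremum is e(T(414, 4)) = 64273, which is strictly less than the density bound 128547/2 since 4 ∤ 414 (the parts of T(414, 4) cannot all be equal).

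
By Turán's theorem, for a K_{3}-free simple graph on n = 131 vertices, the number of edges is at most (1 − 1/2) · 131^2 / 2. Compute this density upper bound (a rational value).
Turán density bound = (1/2) · 131^2/2 = 17161/4 ≈ 4290.25

Turán's theorem: ex(n, K_{r+1}) is achieved by the complete r-partite Turán graph T(n, r) with parts as balanced as possible, and is at most (1 − 1/r) · n^2/2. For r = 2, n = 131: the density bound is (1/2) · 17161/2 = 17161/4 ≈ 4290.25. The integer-valued extremum is e(T(131, 2)) = 4290, which is strictly less than the density bound 17161/4 since 2 ∤ 131 (the parts of T(131, 2) cannot all be equal).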